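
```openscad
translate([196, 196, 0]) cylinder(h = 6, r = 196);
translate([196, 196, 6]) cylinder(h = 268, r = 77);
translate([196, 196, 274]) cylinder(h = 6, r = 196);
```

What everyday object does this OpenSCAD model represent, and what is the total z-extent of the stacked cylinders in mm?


A spool. The overall height is 280 mm.

Three coaxial cylinders, large–small–large — a spool. Two 6 mm flanges and a 268 mm core give 6 + 268 + 6 = 280 mm.


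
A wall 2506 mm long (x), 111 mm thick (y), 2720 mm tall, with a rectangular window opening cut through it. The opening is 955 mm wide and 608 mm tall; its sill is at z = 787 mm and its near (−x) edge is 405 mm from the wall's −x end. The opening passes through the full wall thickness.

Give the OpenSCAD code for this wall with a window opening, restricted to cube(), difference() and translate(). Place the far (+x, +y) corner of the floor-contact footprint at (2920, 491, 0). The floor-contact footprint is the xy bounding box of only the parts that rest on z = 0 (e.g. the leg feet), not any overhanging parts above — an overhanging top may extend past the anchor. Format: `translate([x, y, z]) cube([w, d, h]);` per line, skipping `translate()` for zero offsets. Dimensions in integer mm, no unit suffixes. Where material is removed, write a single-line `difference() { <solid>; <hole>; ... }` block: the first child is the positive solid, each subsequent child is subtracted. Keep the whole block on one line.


difference() { translate([414, 380, 0]) cube([2506, 111, 2720]); translate([819, 380, 787]) cube([955, 111, 608]); }


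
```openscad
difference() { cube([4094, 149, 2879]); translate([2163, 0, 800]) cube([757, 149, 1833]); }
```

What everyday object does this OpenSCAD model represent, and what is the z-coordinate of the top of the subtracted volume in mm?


A wall with a window opening. The window head height is 2633 mm.

A wall with a rectangular opening subtracted — a window. Sill at z = 800, opening 1833 mm tall, so the head is at 800 + 1833 = 2633 mm.


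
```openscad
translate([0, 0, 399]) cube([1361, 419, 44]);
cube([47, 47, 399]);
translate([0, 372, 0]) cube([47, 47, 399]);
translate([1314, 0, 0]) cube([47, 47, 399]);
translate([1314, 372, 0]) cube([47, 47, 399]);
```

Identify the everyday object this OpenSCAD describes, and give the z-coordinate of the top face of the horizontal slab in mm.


A bench. The seat-top height is 443 mm.

A long slab on four corner posts — a bench. The slab sits at z = 399 with thickness 44, so the top is 399 + 44 = 443 mm.


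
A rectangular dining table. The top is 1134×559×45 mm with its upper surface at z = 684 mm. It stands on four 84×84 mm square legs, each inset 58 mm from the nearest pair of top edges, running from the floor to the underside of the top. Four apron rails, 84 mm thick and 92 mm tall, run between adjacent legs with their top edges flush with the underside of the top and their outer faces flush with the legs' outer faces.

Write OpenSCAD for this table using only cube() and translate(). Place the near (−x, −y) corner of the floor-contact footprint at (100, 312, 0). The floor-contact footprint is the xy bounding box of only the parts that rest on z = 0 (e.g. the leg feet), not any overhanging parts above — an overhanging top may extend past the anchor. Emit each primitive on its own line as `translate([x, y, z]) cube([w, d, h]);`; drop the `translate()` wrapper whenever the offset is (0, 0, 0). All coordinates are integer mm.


translate([42, 254, 639]) cube([1134, 559, 45]);
translate([100, 312, 0]) cube([84, 84, 639]);
translate([1034, 312, 0]) cube([84, 84, 639]);
translate([100, 671, 0]) cube([84, 84, 639]);
translate([1034, 671, 0]) cube([84, 84, 639]);
translate([184, 312, 547]) cube([850, 84, 92]);
translate([184, 671, 547]) cube([850, 84, 92]);
translate([100, 396, 547]) cube([84, 275, 92]);
translate([1034, 396, 547]) cube([84, 275, 92]);


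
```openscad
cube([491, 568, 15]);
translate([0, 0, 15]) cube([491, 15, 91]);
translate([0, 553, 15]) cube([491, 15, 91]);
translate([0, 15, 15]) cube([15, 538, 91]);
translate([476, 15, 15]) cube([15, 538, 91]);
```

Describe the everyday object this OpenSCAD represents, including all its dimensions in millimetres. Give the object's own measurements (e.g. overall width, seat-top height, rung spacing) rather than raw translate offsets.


An open-topped rectangular box: outside dimensions 491×568×106 mm, with a uniform wall and base thickness of 15 mm. The base is a full 491×568 slab on the floor; four walls sit on top of the base. The front and back walls (the −y and +y sides) span the full width; the two side walls fit between them.


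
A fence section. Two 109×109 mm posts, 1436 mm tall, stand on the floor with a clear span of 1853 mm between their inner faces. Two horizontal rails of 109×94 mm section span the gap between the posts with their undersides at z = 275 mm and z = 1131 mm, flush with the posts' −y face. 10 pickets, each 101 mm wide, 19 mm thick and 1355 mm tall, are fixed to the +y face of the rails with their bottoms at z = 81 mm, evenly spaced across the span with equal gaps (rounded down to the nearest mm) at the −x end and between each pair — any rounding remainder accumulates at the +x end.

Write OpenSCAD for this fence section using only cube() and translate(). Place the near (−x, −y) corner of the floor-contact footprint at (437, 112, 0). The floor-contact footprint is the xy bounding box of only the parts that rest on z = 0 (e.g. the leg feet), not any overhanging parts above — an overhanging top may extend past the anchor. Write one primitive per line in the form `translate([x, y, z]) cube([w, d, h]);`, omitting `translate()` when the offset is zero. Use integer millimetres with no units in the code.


translate([437, 112, 0]) cube([109, 109, 1436]);
translate([2399, 112, 0]) cube([109, 109, 1436]);
translate([546, 112, 275]) cube([1853, 109, 94]);
translate([546, 112, 1131]) cube([1853, 109, 94]);
translate([622, 221, 81]) cube([101, 19, 1355]);
translate([799, 221, 81]) cube([101, 19, 1355]);
translate([976, 221, 81]) cube([101, 19, 1355]);
translate([1153, 221, 81]) cube([101, 19, 1355]);
translate([1330, 221, 81]) cube([101, 19, 1355]);
translate([1507, 221, 81]) cube([101, 19, 1355]);
translate([1684, 221, 81]) cube([101, 19, 1355]);
translate([1861, 221, 81]) cube([101, 19, 1355]);
translate([2038, 221, 81]) cube([101, 19, 1355]);
translate([2215, 221, 81]) cube([101, 19, 1355]);


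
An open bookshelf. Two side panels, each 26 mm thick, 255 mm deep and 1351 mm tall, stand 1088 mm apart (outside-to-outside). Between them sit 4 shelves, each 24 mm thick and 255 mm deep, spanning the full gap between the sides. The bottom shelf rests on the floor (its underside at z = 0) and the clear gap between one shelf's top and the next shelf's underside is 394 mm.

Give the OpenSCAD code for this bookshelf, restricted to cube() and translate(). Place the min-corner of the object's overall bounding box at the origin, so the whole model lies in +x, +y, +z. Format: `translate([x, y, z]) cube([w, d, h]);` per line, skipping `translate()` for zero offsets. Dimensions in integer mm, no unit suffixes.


cube([26, 255, 1351]);
translate([1062, 0, 0]) cube([26, 255, 1351]);
translate([26, 0, 0]) cube([1036, 255, 24]);
translate([26, 0, 418]) cube([1036, 255, 24]);
translate([26, 0, 836]) cube([1036, 255, 24]);
translate([26, 0, 1254]) cube([1036, 255, 24]);


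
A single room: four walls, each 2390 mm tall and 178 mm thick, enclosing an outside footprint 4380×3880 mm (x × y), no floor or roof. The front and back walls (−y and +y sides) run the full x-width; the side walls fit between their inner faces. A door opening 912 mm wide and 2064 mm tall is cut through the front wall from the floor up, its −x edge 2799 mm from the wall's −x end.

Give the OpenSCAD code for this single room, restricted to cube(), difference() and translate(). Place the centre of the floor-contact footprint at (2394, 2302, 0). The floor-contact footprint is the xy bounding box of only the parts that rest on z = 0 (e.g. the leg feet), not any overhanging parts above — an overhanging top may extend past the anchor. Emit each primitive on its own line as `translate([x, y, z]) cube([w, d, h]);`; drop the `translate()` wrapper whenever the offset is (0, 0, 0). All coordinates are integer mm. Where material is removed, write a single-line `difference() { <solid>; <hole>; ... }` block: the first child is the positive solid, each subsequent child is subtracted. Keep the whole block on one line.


difference() { translate([204, 362, 0]) cube([4380, 178, 2390]); translate([3003, 362, 0]) cube([912, 178, 2064]); }
translate([204, 4064, 0]) cube([4380, 178, 2390]);
translate([204, 540, 0]) cube([178, 3524, 2390]);
translate([4406, 540, 0]) cube([178, 3524, 2390]);


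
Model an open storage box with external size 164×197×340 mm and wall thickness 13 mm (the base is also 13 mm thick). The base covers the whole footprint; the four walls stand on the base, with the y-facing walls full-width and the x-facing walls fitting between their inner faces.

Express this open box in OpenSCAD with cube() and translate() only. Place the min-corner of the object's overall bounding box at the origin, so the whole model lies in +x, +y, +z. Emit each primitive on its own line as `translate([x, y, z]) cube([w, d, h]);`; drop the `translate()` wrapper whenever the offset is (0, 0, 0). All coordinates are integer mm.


cube([164, 197, 13]);
translate([0, 0, 13]) cube([164, 13, 327]);
translate([0, 184, 13]) cube([164, 13, 327]);
translate([0, 13, 13]) cube([13, 171, 327]);
translate([151, 13, 13]) cube([13, 171, 327]);


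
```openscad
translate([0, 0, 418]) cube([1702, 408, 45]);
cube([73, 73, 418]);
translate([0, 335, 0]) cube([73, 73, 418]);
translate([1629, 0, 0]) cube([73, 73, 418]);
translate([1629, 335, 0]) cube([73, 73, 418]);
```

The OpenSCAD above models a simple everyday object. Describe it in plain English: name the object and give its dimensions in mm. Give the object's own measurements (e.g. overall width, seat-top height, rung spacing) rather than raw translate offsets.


A long wooden bench with a 1702 mm (x) × 408 mm (y) seat, 45 mm thick, its top surface 463 mm above the floor. Four 73 mm square legs at the seat corners, flush with the edges, run from z = 0 to the seat underside.


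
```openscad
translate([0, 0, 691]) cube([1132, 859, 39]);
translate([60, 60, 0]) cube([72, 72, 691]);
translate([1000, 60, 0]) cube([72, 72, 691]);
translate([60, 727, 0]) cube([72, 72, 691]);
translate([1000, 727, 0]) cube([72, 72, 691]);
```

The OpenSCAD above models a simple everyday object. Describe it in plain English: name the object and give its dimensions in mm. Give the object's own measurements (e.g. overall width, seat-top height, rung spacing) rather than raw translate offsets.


A rectangular dining table. The top is 1132×859×39 mm with its upper surface at z = 730 mm. It stands on four 72×72 mm square legs, each inset 60 mm from the nearest pair of top edges, running from the floor to the underside of the top.


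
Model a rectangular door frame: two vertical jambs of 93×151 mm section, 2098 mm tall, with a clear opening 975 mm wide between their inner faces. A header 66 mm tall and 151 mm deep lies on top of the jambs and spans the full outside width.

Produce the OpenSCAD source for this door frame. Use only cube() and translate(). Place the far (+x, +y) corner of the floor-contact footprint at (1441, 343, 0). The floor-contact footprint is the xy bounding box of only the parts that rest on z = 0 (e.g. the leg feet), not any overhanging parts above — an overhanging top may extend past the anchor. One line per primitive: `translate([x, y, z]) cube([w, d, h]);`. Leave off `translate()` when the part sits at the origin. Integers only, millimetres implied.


translate([280, 192, 0]) cube([93, 151, 2098]);
translate([1348, 192, 0]) cube([93, 151, 2098]);
translate([280, 192, 2098]) cube([1161, 151, 66]);


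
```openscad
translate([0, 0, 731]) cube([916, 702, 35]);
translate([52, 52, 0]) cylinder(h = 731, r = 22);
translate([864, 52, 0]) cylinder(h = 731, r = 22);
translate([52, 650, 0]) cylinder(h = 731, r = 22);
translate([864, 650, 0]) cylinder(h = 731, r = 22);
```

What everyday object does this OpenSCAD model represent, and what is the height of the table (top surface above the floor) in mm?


A table. The table height is 766 mm.

A 916×702×35 slab sits at z = 731 on four Ø44 mm round legs — a table. The top surface is at 731 + 35 = 766 mm.


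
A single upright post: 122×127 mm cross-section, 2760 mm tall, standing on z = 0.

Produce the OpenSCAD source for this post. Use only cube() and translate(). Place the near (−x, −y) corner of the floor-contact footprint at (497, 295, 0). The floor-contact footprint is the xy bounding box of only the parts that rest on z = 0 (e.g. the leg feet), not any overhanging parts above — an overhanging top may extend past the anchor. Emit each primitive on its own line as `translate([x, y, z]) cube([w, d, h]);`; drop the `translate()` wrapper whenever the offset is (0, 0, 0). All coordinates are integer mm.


translate([497, 295, 0]) cube([122, 127, 2760]);


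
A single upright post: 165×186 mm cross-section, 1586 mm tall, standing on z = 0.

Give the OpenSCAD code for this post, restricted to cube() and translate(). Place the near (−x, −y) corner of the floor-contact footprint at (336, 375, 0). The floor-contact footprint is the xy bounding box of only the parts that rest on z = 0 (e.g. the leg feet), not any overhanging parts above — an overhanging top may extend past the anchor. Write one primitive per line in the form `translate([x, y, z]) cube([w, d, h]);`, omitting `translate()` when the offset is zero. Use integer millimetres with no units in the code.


translate([336, 375, 0]) cube([165, 186, 1586]);


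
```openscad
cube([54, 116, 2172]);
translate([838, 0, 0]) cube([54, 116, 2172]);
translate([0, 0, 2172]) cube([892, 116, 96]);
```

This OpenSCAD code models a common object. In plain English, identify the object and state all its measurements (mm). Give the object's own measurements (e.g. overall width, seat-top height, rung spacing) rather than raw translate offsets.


A door frame. The clear opening is 784 mm wide and 2172 mm high. Two 54 mm wide jambs, 116 mm deep, stand either side of the opening from the floor to the top of the opening. A 96 mm thick head sits across the top of both jambs, spanning the full outside width of the frame.


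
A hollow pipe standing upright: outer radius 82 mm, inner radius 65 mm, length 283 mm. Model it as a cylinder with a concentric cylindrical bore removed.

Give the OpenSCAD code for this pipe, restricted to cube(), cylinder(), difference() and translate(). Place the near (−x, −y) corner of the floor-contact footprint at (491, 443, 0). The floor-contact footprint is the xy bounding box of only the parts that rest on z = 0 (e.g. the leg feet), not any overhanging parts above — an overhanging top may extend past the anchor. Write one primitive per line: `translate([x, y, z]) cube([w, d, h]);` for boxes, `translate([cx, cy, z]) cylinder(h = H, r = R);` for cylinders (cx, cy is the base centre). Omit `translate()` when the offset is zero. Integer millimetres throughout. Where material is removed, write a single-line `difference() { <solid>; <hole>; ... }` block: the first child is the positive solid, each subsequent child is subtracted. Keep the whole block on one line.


difference() { translate([573, 525, 0]) cylinder(h = 283, r = 82); translate([573, 525, 0]) cylinder(h = 283, r = 65); }


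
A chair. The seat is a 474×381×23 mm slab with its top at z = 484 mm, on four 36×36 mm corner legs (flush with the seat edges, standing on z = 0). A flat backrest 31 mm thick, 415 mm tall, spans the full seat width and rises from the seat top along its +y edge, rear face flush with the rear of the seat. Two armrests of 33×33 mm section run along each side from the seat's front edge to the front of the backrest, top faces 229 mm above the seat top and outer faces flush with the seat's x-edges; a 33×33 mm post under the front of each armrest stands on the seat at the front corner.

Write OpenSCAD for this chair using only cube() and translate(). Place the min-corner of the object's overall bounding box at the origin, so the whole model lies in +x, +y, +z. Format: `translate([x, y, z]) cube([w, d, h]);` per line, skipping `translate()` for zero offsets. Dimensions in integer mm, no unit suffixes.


translate([0, 0, 461]) cube([474, 381, 23]);
cube([36, 36, 461]);
translate([438, 0, 0]) cube([36, 36, 461]);
translate([0, 345, 0]) cube([36, 36, 461]);
translate([438, 345, 0]) cube([36, 36, 461]);
translate([0, 350, 484]) cube([474, 31, 415]);
translate([0, 0, 680]) cube([33, 350, 33]);
translate([441, 0, 680]) cube([33, 350, 33]);
translate([0, 0, 484]) cube([33, 33, 196]);
translate([441, 0, 484]) cube([33, 33, 196]);


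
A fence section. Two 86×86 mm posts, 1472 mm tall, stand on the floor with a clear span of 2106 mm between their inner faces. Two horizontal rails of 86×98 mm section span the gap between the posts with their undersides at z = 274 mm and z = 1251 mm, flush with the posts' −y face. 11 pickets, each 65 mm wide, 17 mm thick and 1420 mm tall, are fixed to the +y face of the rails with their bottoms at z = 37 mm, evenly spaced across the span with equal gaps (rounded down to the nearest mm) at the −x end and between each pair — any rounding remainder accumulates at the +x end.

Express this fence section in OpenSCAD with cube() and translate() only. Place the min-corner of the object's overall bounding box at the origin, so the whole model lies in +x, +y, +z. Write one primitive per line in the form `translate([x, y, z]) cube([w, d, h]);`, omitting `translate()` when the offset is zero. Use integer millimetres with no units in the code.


cube([86, 86, 1472]);
translate([2192, 0, 0]) cube([86, 86, 1472]);
translate([86, 0, 274]) cube([2106, 86, 98]);
translate([86, 0, 1251]) cube([2106, 86, 98]);
translate([201, 86, 37]) cube([65, 17, 1420]);
translate([381, 86, 37]) cube([65, 17, 1420]);
translate([561, 86, 37]) cube([65, 17, 1420]);
translate([741, 86, 37]) cube([65, 17, 1420]);
translate([921, 86, 37]) cube([65, 17, 1420]);
translate([1101, 86, 37]) cube([65, 17, 1420]);
translate([1281, 86, 37]) cube([65, 17, 1420]);
translate([1461, 86, 37]) cube([65, 17, 1420]);
translate([1641, 86, 37]) cube([65, 17, 1420]);
translate([1821, 86, 37]) cube([65, 17, 1420]);
translate([2001, 86, 37]) cube([65, 17, 1420]);


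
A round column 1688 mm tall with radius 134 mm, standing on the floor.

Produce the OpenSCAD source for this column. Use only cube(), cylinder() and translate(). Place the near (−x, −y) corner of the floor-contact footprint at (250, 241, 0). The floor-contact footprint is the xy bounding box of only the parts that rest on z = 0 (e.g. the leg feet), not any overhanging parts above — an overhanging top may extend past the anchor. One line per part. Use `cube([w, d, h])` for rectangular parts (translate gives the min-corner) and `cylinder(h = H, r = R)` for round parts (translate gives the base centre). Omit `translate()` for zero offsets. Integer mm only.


translate([384, 375, 0]) cylinder(h = 1688, r = 134);


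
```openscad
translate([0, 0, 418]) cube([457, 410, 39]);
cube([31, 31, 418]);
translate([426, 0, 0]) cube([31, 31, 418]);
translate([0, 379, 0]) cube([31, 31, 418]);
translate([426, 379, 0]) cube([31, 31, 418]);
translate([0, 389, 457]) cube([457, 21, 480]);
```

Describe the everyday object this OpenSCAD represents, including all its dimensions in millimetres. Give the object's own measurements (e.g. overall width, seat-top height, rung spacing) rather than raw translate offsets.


A chair. The seat is a 457×410×39 mm slab with its top at z = 457 mm, on four 31×31 mm corner legs (flush with the seat edges, standing on z = 0). A flat backrest 21 mm thick, 480 mm tall, spans the full seat width and rises from the seat top along its +y edge, rear face flush with the rear of the seat.


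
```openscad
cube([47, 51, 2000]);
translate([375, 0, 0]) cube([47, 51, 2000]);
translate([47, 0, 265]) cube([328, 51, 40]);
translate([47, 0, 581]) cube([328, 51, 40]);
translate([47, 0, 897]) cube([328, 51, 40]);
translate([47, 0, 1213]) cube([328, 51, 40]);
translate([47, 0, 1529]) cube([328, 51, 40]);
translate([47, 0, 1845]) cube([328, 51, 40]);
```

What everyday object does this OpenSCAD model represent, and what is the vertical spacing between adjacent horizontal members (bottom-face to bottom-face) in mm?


A ladder. The rung spacing is 316 mm.

Two tall 47×51 posts with 6 short bars between them — a ladder. Adjacent rungs sit at z = 265 and z = 581, so the spacing is 581 − 265 = 316 mm.


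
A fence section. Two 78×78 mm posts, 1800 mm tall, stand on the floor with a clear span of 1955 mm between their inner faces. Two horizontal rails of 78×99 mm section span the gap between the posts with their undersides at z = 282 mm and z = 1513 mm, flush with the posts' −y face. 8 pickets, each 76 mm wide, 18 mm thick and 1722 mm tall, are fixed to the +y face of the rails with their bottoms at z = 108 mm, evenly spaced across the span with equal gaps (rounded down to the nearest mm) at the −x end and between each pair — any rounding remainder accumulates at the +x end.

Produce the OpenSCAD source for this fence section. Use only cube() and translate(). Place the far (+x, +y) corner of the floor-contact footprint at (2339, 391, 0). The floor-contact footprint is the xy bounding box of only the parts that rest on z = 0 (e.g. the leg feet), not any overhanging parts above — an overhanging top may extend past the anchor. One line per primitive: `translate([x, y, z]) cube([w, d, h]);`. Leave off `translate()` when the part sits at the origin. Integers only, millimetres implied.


translate([228, 313, 0]) cube([78, 78, 1800]);
translate([2261, 313, 0]) cube([78, 78, 1800]);
translate([306, 313, 282]) cube([1955, 78, 99]);
translate([306, 313, 1513]) cube([1955, 78, 99]);
translate([455, 391, 108]) cube([76, 18, 1722]);
translate([680, 391, 108]) cube([76, 18, 1722]);
translate([905, 391, 108]) cube([76, 18, 1722]);
translate([1130, 391, 108]) cube([76, 18, 1722]);
translate([1355, 391, 108]) cube([76, 18, 1722]);
translate([1580, 391, 108]) cube([76, 18, 1722]);
translate([1805, 391, 108]) cube([76, 18, 1722]);
translate([2030, 391, 108]) cube([76, 18, 1722]);


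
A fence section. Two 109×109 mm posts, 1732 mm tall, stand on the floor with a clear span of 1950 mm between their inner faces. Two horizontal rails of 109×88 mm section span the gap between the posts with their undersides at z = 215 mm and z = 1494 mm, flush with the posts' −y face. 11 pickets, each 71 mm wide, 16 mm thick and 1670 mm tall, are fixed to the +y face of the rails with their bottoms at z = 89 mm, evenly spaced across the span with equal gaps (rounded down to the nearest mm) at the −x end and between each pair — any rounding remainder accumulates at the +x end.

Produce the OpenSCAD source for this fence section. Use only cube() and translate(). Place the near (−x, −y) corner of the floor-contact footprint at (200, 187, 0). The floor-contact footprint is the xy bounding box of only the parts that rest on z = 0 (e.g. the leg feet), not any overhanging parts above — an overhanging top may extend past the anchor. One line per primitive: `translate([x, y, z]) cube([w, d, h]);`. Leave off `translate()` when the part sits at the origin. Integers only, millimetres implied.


translate([200, 187, 0]) cube([109, 109, 1732]);
translate([2259, 187, 0]) cube([109, 109, 1732]);
translate([309, 187, 215]) cube([1950, 109, 88]);
translate([309, 187, 1494]) cube([1950, 109, 88]);
translate([406, 296, 89]) cube([71, 16, 1670]);
translate([574, 296, 89]) cube([71, 16, 1670]);
translate([742, 296, 89]) cube([71, 16, 1670]);
translate([910, 296, 89]) cube([71, 16, 1670]);
translate([1078, 296, 89]) cube([71, 16, 1670]);
translate([1246, 296, 89]) cube([71, 16, 1670]);
translate([1414, 296, 89]) cube([71, 16, 1670]);
translate([1582, 296, 89]) cube([71, 16, 1670]);
translate([1750, 296, 89]) cube([71, 16, 1670]);
translate([1918, 296, 89]) cube([71, 16, 1670]);
translate([2086, 296, 89]) cube([71, 16, 1670]);


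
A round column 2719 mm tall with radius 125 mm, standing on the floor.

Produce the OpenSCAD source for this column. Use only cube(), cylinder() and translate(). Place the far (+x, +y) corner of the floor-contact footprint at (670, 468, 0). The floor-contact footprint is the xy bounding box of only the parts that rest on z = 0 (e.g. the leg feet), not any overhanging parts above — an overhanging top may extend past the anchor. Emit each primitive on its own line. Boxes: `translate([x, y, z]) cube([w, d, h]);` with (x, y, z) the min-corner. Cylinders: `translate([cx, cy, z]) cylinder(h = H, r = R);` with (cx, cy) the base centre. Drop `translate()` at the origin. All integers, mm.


translate([545, 343, 0]) cylinder(h = 2719, r = 125);


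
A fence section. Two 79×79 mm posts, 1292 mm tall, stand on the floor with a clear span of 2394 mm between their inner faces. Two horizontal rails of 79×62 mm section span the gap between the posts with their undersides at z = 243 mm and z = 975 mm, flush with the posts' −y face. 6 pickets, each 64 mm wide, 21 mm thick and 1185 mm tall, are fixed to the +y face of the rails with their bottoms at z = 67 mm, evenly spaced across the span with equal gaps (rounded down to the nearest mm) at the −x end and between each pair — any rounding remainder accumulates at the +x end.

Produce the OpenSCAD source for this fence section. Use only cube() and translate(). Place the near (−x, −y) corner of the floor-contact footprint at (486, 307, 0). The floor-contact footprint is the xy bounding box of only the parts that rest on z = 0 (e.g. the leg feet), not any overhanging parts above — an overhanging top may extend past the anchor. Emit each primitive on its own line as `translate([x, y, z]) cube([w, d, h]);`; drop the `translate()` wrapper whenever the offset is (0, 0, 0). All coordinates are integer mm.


translate([486, 307, 0]) cube([79, 79, 1292]);
translate([2959, 307, 0]) cube([79, 79, 1292]);
translate([565, 307, 243]) cube([2394, 79, 62]);
translate([565, 307, 975]) cube([2394, 79, 62]);
translate([852, 386, 67]) cube([64, 21, 1185]);
translate([1203, 386, 67]) cube([64, 21, 1185]);
translate([1554, 386, 67]) cube([64, 21, 1185]);
translate([1905, 386, 67]) cube([64, 21, 1185]);
translate([2256, 386, 67]) cube([64, 21, 1185]);
translate([2607, 386, 67]) cube([64, 21, 1185]);


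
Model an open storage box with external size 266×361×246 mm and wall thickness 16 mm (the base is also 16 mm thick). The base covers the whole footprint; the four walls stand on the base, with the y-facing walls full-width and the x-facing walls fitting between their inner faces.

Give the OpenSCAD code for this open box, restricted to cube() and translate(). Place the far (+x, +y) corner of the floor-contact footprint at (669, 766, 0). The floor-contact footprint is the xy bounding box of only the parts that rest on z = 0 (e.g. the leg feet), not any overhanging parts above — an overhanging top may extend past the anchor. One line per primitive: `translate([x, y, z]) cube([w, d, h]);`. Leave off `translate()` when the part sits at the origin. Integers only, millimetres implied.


translate([403, 405, 0]) cube([266, 361, 16]);
translate([403, 405, 16]) cube([266, 16, 230]);
translate([403, 750, 16]) cube([266, 16, 230]);
translate([403, 421, 16]) cube([16, 329, 230]);
translate([653, 421, 16]) cube([16, 329, 230]);


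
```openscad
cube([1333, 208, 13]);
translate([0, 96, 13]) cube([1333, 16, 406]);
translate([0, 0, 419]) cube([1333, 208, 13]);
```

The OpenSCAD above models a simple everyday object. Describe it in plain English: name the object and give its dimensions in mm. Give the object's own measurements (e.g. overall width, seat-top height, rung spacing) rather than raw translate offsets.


An I-beam lying along x, 1333 mm long. Overall section height 432 mm. Two flanges 208 mm wide (y) and 13 mm thick, one on the floor and one at the top; a web 16 mm thick runs between them, centred on the flange width.


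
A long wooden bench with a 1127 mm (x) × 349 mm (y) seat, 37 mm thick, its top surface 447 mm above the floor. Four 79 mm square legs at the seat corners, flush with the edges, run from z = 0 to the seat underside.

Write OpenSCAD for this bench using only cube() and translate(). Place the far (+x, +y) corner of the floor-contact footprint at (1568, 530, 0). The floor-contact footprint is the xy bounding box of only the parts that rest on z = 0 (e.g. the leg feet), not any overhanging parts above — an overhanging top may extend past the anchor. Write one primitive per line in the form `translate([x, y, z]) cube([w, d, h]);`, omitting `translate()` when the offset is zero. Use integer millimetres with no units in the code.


// leg_h = 447 − 37 = 410
translate([441, 181, 410]) cube([1127, 349, 37]);
translate([441, 181, 0]) cube([79, 79, 410]);
translate([441, 451, 0]) cube([79, 79, 410]);
translate([1489, 181, 0]) cube([79, 79, 410]);
translate([1489, 451, 0]) cube([79, 79, 410]);


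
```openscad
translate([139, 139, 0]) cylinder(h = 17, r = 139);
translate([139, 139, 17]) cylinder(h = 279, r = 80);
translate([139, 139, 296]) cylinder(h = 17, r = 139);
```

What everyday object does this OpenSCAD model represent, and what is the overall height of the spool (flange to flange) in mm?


A spool. The overall height is 313 mm.

Three coaxial cylinders, large–small–large — a spool. Two 17 mm flanges and a 279 mm core give 17 + 279 + 17 = 313 mm.


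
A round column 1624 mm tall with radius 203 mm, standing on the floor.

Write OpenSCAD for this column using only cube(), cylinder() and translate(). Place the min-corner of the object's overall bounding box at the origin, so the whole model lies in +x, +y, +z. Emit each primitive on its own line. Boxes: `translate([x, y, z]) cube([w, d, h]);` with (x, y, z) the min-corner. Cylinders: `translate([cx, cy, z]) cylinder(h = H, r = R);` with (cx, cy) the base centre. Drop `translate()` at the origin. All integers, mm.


translate([203, 203, 0]) cylinder(h = 1624, r = 203);


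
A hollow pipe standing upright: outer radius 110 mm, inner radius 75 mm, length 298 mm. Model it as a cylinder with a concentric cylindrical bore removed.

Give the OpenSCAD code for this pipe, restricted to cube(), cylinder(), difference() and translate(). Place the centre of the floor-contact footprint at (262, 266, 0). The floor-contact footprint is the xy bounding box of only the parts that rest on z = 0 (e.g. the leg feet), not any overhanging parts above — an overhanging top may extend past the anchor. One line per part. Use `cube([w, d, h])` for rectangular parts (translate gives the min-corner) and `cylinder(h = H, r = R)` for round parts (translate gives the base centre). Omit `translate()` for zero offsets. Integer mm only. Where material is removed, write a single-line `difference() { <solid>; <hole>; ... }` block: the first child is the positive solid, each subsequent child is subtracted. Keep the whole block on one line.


difference() { translate([262, 266, 0]) cylinder(h = 298, r = 110); translate([262, 266, 0]) cylinder(h = 298, r = 75); }


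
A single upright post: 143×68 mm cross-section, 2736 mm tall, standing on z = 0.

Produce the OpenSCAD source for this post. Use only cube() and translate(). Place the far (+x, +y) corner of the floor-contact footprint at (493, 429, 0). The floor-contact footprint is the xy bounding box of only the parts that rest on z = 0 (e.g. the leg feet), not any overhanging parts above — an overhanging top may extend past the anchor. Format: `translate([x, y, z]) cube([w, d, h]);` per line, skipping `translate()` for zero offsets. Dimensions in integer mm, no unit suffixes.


translate([350, 361, 0]) cube([143, 68, 2736]);


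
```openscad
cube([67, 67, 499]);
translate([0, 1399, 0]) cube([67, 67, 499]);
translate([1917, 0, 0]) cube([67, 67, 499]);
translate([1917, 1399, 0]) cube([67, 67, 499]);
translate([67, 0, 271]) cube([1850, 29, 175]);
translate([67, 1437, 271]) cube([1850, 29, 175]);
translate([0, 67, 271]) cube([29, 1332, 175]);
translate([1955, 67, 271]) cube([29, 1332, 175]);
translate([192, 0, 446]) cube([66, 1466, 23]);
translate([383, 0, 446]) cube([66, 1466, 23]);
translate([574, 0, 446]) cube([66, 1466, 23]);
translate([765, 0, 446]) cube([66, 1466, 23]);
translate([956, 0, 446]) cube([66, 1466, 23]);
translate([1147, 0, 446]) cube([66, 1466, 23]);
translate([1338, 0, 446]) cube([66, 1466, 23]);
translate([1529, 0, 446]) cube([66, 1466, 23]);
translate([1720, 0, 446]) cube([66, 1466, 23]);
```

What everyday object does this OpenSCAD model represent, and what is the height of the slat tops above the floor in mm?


A bed frame. The slat-top height is 469 mm.

Four posts, four rails, and a row of slats — a bed frame. Slats sit on the rails at z = 271 + 175 = 446; with slat thickness 23, the top is 469 mm.


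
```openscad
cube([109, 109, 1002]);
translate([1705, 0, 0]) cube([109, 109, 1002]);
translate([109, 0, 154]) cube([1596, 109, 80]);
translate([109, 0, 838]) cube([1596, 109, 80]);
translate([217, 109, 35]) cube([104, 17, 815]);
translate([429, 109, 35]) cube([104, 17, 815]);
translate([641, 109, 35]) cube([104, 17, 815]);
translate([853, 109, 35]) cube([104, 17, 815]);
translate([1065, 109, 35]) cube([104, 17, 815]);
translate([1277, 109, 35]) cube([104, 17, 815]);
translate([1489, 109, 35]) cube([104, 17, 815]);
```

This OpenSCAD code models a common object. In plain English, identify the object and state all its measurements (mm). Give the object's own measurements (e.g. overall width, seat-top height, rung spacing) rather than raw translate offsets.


A fence section. Two 109×109 mm posts, 1002 mm tall, stand on the floor with a clear span of 1596 mm between their inner faces. Two horizontal rails of 109×80 mm section span the gap between the posts with their undersides at z = 154 mm and z = 838 mm, flush with the posts' −y face. 7 pickets, each 104 mm wide, 17 mm thick and 815 mm tall, are fixed to the +y face of the rails with their bottoms at z = 35 mm, spaced across the span with a 108 mm gap after the −x post and between neighbouring pickets, with 112 mm left before the +x post.


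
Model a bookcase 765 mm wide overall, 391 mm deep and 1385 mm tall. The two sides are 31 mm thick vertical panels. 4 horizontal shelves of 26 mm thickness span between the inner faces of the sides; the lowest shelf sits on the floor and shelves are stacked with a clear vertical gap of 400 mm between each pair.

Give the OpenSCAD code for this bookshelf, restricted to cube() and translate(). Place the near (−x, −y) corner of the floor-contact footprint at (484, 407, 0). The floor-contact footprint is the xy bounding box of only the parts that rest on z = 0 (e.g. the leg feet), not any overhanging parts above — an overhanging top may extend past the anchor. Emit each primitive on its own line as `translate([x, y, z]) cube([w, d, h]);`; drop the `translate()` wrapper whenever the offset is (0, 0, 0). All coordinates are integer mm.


translate([484, 407, 0]) cube([31, 391, 1385]);
translate([1218, 407, 0]) cube([31, 391, 1385]);
translate([515, 407, 0]) cube([703, 391, 26]);
translate([515, 407, 426]) cube([703, 391, 26]);
translate([515, 407, 852]) cube([703, 391, 26]);
translate([515, 407, 1278]) cube([703, 391, 26]);


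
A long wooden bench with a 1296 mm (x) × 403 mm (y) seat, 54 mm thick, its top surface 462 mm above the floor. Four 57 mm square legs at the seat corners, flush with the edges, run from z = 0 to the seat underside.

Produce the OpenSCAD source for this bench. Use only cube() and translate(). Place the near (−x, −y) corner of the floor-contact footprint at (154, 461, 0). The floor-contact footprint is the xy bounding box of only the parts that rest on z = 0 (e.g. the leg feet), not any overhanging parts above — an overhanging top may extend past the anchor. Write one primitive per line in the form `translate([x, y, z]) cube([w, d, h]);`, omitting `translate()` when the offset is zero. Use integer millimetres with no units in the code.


translate([154, 461, 408]) cube([1296, 403, 54]);
translate([154, 461, 0]) cube([57, 57, 408]);
translate([154, 807, 0]) cube([57, 57, 408]);
translate([1393, 461, 0]) cube([57, 57, 408]);
translate([1393, 807, 0]) cube([57, 57, 408]);


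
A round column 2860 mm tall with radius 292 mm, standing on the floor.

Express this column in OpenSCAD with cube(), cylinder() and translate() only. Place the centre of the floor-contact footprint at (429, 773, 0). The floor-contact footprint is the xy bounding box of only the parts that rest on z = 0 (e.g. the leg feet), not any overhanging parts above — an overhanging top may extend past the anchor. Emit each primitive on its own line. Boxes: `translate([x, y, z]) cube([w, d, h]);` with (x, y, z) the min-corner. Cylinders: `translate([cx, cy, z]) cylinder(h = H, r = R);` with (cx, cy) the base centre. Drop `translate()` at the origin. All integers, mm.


translate([429, 773, 0]) cylinder(h = 2860, r = 292);


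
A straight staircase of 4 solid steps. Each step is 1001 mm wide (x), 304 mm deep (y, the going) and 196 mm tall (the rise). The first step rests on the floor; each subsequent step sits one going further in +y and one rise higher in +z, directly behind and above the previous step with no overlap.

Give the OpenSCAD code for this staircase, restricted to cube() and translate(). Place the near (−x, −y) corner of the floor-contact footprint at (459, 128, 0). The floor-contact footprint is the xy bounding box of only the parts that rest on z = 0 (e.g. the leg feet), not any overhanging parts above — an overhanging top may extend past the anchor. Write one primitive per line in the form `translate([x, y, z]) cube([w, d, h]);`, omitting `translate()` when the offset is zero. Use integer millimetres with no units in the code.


translate([459, 128, 0]) cube([1001, 304, 196]);
translate([459, 432, 196]) cube([1001, 304, 196]);
translate([459, 736, 392]) cube([1001, 304, 196]);
translate([459, 1040, 588]) cube([1001, 304, 196]);


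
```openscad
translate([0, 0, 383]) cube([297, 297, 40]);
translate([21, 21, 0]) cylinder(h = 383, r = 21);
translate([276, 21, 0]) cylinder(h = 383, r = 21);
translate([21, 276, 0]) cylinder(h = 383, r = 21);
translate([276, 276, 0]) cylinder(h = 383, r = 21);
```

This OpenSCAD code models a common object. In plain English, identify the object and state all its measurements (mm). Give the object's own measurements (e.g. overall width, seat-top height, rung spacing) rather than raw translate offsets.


A simple wooden stool: a rectangular seat 297 mm (x) by 297 mm (y), 40 mm thick, top face at z = 423 mm, on four round legs, each 42 mm in diameter. The legs rest on z = 0, each leg's axis is inset half a diameter from the nearest pair of seat edges (so the leg's bounding box is flush with the corner).


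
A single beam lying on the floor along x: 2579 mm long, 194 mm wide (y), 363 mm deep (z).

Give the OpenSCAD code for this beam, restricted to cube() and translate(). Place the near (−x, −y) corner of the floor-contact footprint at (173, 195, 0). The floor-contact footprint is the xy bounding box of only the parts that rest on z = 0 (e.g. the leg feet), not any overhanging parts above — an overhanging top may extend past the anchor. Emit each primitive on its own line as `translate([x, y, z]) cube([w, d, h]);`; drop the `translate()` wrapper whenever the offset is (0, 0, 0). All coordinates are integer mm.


translate([173, 195, 0]) cube([2579, 194, 363]);


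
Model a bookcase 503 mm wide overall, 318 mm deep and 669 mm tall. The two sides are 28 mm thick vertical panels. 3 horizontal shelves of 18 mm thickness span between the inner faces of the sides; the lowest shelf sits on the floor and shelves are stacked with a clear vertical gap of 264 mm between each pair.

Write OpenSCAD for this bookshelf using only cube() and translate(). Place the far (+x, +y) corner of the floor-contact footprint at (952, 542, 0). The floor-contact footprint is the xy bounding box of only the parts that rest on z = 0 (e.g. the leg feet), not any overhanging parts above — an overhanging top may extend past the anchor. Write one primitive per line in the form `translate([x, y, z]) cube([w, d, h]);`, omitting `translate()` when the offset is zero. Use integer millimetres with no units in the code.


translate([449, 224, 0]) cube([28, 318, 669]);
translate([924, 224, 0]) cube([28, 318, 669]);
translate([477, 224, 0]) cube([447, 318, 18]);
translate([477, 224, 282]) cube([447, 318, 18]);
translate([477, 224, 564]) cube([447, 318, 18]);
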